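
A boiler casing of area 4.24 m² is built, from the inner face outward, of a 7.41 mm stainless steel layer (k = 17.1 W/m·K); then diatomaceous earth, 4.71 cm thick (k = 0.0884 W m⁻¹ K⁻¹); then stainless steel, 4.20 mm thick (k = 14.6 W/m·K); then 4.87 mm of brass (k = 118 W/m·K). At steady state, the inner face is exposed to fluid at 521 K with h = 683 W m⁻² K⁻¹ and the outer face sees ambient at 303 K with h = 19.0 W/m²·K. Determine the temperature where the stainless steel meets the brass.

T = 322.5 K

Series thermal resistances, inner to outer:
  R_conv,in = 1/(hA) = 1/(683·4.24) = 3.453×10^-4 K/W
  R_stainless steel = L/(kA) = 0.00741/(17.1·4.24) = 1.022×10^-4 K/W
  R_diatomaceous earth = L/(kA) = 0.0471/(0.0884·4.24) = 0.1257 K/W
  R_stainless steel = L/(kA) = 0.00420/(14.6·4.24) = 6.785×10^-5 K/W
  R_brass = L/(kA) = 0.00487/(118·4.24) = 9.734×10^-6 K/W
  R_conv,out = 1/(hA) = 1/(19.0·4.24) = 0.01241 K/W
ΣR = 3.453×10^-4 + 1.022×10^-4 + 0.1257 + 6.785×10^-5 + 9.734×10^-6 + 0.01241 = 0.1386 K/W
Q = ΔT/ΣR = (521 K − 303 K)/0.1386 = 1573 W
From the inner boundary to the stainless steel/brass interface, ΣR_partial = 0.1262 K/W.
T_interface = T_in − Q·ΣR_partial = 521 K − (1573)(0.1262) = 322.5 K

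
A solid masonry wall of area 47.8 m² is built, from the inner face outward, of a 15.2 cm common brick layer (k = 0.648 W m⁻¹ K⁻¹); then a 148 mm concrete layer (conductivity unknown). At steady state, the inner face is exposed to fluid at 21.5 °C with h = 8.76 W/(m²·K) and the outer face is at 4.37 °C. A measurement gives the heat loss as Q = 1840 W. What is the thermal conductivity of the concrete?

ΣR = ΔT/Q = |21.5 − 4.37|/1840 = 0.009310 K/W
Known resistances:
  R_conv,in = 1/(hA) = 1/(8.76·47.8) = 0.002388 K/W
  R_common brick = L/(kA) = 0.152/(0.648·47.8) = 0.004907 K/W
R_concrete = ΣR − ΣR_known = 0.009310 − 0.007295 = 0.002015 K/W
L/(kA) = 0.002015 ⇒ k = 0.148/(0.002015·47.8) = 1.54 W/m·K

k = 1.54 W/m·K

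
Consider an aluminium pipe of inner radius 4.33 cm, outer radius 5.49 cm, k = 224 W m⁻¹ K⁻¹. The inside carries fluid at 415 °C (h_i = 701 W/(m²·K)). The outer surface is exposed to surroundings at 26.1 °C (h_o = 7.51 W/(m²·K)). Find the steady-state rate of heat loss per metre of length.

Resistance network (inner→outer):
  R'_conv,in = 1/(2πr h) = 1/(2π·0.0433·701) = 0.005243 m·K/W
  R'_aluminium = ln(0.0549/0.0433)/(2πk) = 0.2374/(2π·224) = 1.686×10^-4 m·K/W
  R'_conv,out = 1/(2πr h) = 1/(2π·0.0549·7.51) = 0.3860 m·K/W
ΣR = 0.005243 + 1.686×10^-4 + 0.3860 = 0.3914 m·K/W
Q' = ΔT/ΣR = (415 °C − 26.1 °C)/0.3914 = 994 W/m

Q' = 994 W/m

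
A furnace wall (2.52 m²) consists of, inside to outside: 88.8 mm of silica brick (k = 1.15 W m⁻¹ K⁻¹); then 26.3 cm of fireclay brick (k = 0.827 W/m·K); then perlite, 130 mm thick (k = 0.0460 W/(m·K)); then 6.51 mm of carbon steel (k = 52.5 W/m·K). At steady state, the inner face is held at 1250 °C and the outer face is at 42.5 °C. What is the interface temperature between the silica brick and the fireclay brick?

Treat each layer as a resistance in series:
  R_silica brick = L/(kA) = 0.0888/(1.15·2.52) = 0.03064 K/W
  R_fireclay brick = L/(kA) = 0.263/(0.827·2.52) = 0.1262 K/W
  R_perlite = L/(kA) = 0.130/(0.0460·2.52) = 1.121 K/W
  R_carbon steel = L/(kA) = 0.00651/(52.5·2.52) = 4.921×10^-5 K/W
ΣR = 0.03064 + 0.1262 + 1.121 + 4.921×10^-5 = 1.278 K/W
Q = ΔT/ΣR = (1250 °C − 42.5 °C)/1.278 = 944.8 W
From the inner boundary to the silica brick/fireclay brick interface, ΣR_partial = 0.03064 K/W.
T_interface = T_in − Q·ΣR_partial = 1250 °C − (944.8)(0.03064) = 1221 °C

T = 1221 °C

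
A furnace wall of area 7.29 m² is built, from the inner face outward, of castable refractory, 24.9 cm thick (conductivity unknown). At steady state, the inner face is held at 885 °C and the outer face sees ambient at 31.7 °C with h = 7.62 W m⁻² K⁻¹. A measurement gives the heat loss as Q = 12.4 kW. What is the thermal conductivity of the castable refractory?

k = 0.672 W/m·K

ΣR = ΔT/Q = |885 − 31.7|/12400 = 0.06881 K/W
Known resistances:
  R_conv,out = 1/(hA) = 1/(7.62·7.29) = 0.01800 K/W
R_castable refractory = ΣR − ΣR_known = 0.06881 − 0.01800 = 0.05081 K/W
L/(kA) = 0.05081 ⇒ k = 0.249/(0.05081·7.29) = 0.672 W/m·K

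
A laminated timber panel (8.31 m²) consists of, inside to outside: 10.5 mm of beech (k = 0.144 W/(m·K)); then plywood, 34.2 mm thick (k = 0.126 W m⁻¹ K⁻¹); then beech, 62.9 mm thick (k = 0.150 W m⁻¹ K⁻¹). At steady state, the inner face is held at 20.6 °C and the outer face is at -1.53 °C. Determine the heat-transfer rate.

Series thermal resistances, inner to outer:
  R_beech = L/(kA) = 0.0105/(0.144·8.31) = 0.008775 K/W
  R_plywood = L/(kA) = 0.0342/(0.126·8.31) = 0.03266 K/W
  R_beech = L/(kA) = 0.0629/(0.150·8.31) = 0.05046 K/W
ΣR = 0.008775 + 0.03266 + 0.05046 = 0.09190 K/W
Q = ΔT/ΣR = (20.6 °C − -1.53 °C)/0.09190 = 241 W

Q = 241 W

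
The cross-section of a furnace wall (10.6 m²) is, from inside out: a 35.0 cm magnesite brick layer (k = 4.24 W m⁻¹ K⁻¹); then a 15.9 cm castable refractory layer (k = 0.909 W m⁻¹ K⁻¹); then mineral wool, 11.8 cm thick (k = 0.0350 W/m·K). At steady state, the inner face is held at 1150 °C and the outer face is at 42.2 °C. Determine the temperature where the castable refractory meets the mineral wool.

T = 1071 °C

Resistance network (inner→outer):
  R_magnesite brick = L/(kA) = 0.350/(4.24·10.6) = 0.007787 K/W
  R_castable refractory = L/(kA) = 0.159/(0.909·10.6) = 0.01650 K/W
  R_mineral wool = L/(kA) = 0.118/(0.0350·10.6) = 0.3181 K/W
ΣR = 0.007787 + 0.01650 + 0.3181 = 0.3424 K/W
Q = ΔT/ΣR = (1150 °C − 42.2 °C)/0.3424 = 3235 W
From the inner boundary to the castable refractory/mineral wool interface, ΣR_partial = 0.02429 K/W.
T_interface = T_in − Q·ΣR_partial = 1150 °C − (3235)(0.02429) = 1071 °C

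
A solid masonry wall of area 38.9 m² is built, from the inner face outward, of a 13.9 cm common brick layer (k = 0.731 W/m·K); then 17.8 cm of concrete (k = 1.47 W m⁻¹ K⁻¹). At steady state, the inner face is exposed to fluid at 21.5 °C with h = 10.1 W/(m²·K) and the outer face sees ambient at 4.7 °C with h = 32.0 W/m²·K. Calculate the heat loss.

Series thermal resistances, inner to outer:
  R_conv,in = 1/(hA) = 1/(10.1·38.9) = 0.002545 K/W
  R_common brick = L/(kA) = 0.139/(0.731·38.9) = 0.004888 K/W
  R_concrete = L/(kA) = 0.178/(1.47·38.9) = 0.003113 K/W
  R_conv,out = 1/(hA) = 1/(32.0·38.9) = 8.033×10^-4 K/W
ΣR = 0.002545 + 0.004888 + 0.003113 + 8.033×10^-4 = 0.01135 K/W
Q = ΔT/ΣR = (21.5 °C − 4.7 °C)/0.01135 = 1480 W

Q = 1480 W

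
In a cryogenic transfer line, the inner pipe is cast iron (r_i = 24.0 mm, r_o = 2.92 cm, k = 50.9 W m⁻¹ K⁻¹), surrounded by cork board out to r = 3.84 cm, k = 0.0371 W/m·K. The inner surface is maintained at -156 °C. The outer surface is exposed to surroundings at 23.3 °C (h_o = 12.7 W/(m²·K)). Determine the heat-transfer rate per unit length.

Treat each layer as a resistance in series:
  R'_cast iron = ln(0.0292/0.0240)/(2πk) = 0.1961/(2π·50.9) = 6.132×10^-4 m·K/W
  R'_cork board = ln(0.0384/0.0292)/(2πk) = 0.2739/(2π·0.0371) = 1.175 m·K/W
  R'_conv,out = 1/(2πr h) = 1/(2π·0.0384·12.7) = 0.3264 m·K/W
ΣR = 6.132×10^-4 + 1.175 + 0.3264 = 1.502 m·K/W
Q' = ΔT/ΣR = (-156 °C − 23.3 °C)/1.502 = -119 W/m
(Negative Q' ⇒ heat flows inward; heat gain = 119 W/m.)

Q' = 119 W/m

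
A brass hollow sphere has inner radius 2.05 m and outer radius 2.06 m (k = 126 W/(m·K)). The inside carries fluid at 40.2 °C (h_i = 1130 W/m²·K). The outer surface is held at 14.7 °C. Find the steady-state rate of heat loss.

Q = 1.40×10^6 W

Series thermal resistances, inner to outer:
  R_conv,in = 1/(4πr²h) = 1/(4π·2.05²·1130) = 1.676×10^-5 K/W
  R_brass = (1/2.05 − 1/2.06)/(4πk) = 0.002368/(4π·126) = 1.496×10^-6 K/W
ΣR = 1.676×10^-5 + 1.496×10^-6 = 1.826×10^-5 K/W
Q = ΔT/ΣR = (40.2 °C − 14.7 °C)/1.826×10^-5 = 1.40×10^6 W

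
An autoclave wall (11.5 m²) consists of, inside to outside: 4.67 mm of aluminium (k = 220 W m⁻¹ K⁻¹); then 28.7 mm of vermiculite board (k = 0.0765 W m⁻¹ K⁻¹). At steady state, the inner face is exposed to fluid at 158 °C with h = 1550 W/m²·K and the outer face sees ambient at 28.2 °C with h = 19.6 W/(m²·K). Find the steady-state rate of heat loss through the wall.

Treat each layer as a resistance in series:
  R_conv,in = 1/(hA) = 1/(1550·11.5) = 5.610×10^-5 K/W
  R_aluminium = L/(kA) = 0.00467/(220·11.5) = 1.846×10^-6 K/W
  R_vermiculite board = L/(kA) = 0.0287/(0.0765·11.5) = 0.03262 K/W
  R_conv,out = 1/(hA) = 1/(19.6·11.5) = 0.004437 K/W
ΣR = 5.610×10^-5 + 1.846×10^-6 + 0.03262 + 0.004437 = 0.03711 K/W
Q = ΔT/ΣR = (158 °C − 28.2 °C)/0.03711 = 3500 W

Q = 3.50 kW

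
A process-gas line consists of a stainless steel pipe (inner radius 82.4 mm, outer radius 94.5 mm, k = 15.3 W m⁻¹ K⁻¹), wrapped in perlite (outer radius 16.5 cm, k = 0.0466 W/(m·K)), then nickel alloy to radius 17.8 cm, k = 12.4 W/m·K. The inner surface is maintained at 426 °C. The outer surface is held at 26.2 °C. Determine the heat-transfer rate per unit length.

Treat each layer as a resistance in series:
  R'_stainless steel = ln(0.0945/0.0824)/(2πk) = 0.1370/(2π·15.3) = 0.001425 m·K/W
  R'_perlite = ln(0.165/0.0945)/(2πk) = 0.5573/(2π·0.0466) = 1.904 m·K/W
  R'_nickel alloy = ln(0.178/0.165)/(2πk) = 0.07584/(2π·12.4) = 9.734×10^-4 m·K/W
ΣR = 0.001425 + 1.904 + 9.734×10^-4 = 1.906 m·K/W
Q' = ΔT/ΣR = (426 °C − 26.2 °C)/1.906 = 210 W/m

Q' = 210 W/m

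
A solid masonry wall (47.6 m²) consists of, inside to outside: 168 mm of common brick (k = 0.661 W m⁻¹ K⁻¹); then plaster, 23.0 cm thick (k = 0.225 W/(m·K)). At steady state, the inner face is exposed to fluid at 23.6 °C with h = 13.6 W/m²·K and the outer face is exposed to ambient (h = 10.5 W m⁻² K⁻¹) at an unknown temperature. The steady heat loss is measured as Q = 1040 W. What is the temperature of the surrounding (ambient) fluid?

Series resistances:
  R_conv,in = 1/(hA) = 1/(13.6·47.6) = 0.001545 K/W
  R_common brick = L/(kA) = 0.168/(0.661·47.6) = 0.005340 K/W
  R_plaster = L/(kA) = 0.230/(0.225·47.6) = 0.02148 K/W
  R_conv,out = 1/(hA) = 1/(10.5·47.6) = 0.002001 K/W
ΣR = 0.03036 K/W
ΔT = Q·ΣR = 1040 × 0.03036 = 31.57 K
Heat flows outward, so T_out = T_in − ΔT = 23.6 − 31.57 = -7.97 °C

T_out = -7.97 °C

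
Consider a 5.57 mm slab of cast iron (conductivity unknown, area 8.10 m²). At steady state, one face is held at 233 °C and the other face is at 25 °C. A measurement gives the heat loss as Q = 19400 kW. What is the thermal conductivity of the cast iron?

k = 64.1 W/m·K

ΣR = ΔT/Q = |233 − 25|/1.94×10^7 = 1.072×10^-5 K/W
L/(kA) = 1.072×10^-5 ⇒ k = 0.00557/(1.072×10^-5·8.10) = 64.1 W/m·K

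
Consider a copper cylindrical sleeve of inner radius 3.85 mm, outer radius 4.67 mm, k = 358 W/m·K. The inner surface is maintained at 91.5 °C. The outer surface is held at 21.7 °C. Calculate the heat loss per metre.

Q' = 8.13×10^5 W/m

Q' = 2πk·ΔT/ln(r₂/r₁) = 2π × 358 × 69.8 / ln(0.00467/0.00385) = 8.13×10^5 W/m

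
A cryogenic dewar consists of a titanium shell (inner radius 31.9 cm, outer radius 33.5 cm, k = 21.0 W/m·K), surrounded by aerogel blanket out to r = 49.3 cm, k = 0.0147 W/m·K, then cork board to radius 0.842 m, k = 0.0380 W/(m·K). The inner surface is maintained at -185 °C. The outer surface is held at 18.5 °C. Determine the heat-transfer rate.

Series thermal resistances, inner to outer:
  R_titanium = (1/0.319 − 1/0.335)/(4πk) = 0.1497/(4π·21.0) = 5.674×10^-4 K/W
  R_aerogel blanket = (1/0.335 − 1/0.493)/(4πk) = 0.9567/(4π·0.0147) = 5.179 K/W
  R_cork board = (1/0.493 − 1/0.842)/(4πk) = 0.8407/(4π·0.0380) = 1.761 K/W
ΣR = 5.674×10^-4 + 5.179 + 1.761 = 6.941 K/W
Q = ΔT/ΣR = (-185 °C − 18.5 °C)/6.941 = -29.3 W
(Negative Q ⇒ heat flows inward; heat gain = 29.3 W.)

Q = 29.3 W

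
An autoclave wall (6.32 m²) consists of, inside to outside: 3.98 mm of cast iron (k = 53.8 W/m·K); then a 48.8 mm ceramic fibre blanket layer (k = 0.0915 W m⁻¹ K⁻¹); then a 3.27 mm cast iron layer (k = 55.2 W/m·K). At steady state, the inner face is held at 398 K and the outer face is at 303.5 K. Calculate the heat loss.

Q = 1120 W

Series thermal resistances, inner to outer:
  R_cast iron = L/(kA) = 0.00398/(53.8·6.32) = 1.171×10^-5 K/W
  R_ceramic fibre blanket = L/(kA) = 0.0488/(0.0915·6.32) = 0.08439 K/W
  R_cast iron = L/(kA) = 0.00327/(55.2·6.32) = 9.373×10^-6 K/W
ΣR = 1.171×10^-5 + 0.08439 + 9.373×10^-6 = 0.08441 K/W
Q = ΔT/ΣR = (398 K − 303.5 K)/0.08441 = 1120 W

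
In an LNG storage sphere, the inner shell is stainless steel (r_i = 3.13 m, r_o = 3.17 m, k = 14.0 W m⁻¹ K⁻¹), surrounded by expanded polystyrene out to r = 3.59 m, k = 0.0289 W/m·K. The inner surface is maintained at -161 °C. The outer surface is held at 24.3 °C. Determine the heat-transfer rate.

Resistance network (inner→outer):
  R_stainless steel = (1/3.13 − 1/3.17)/(4πk) = 0.004031/(4π·14.0) = 2.291×10^-5 K/W
  R_expanded polystyrene = (1/3.17 − 1/3.59)/(4πk) = 0.03691/(4π·0.0289) = 0.1016 K/W
ΣR = 2.291×10^-5 + 0.1016 = 0.1016 K/W
Q = ΔT/ΣR = (-161 °C − 24.3 °C)/0.1016 = -1820 W
(Negative Q ⇒ heat flows inward; heat gain = 1820 W.)

Q = 1820 W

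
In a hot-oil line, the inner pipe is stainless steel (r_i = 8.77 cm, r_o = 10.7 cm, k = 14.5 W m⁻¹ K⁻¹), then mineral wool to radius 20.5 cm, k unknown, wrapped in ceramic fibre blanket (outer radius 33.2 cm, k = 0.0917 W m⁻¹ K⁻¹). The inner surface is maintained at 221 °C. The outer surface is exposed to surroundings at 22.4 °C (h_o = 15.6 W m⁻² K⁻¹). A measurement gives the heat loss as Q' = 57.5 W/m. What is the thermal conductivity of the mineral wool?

k = 0.0400 W/m·K

ΣR = ΔT/Q' = |221 − 22.4|/57.5 = 3.454 m·K/W
Known resistances:
  R'_stainless steel = ln(0.107/0.0877)/(2πk) = 0.1989/(2π·14.5) = 0.002183 m·K/W
  R'_ceramic fibre blanket = ln(0.332/0.205)/(2πk) = 0.4821/(2π·0.0917) = 0.8368 m·K/W
  R'_conv,out = 1/(2πr h) = 1/(2π·0.332·15.6) = 0.03073 m·K/W
R_mineral wool = ΣR − ΣR_known = 3.454 − 0.8697 = 2.584 m·K/W
ln(r₂/r₁)/(2πk) = 2.584 ⇒ k = 0.6502/(2π·2.584) = 0.0400 W/m·K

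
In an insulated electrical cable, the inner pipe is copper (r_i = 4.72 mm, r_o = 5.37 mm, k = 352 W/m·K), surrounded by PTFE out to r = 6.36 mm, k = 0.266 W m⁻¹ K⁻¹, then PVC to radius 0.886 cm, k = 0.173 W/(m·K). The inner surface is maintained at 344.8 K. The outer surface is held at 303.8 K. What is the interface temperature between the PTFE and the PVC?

Series thermal resistances, inner to outer:
  R'_copper = ln(0.00537/0.00472)/(2πk) = 0.1290/(2π·352) = 5.834×10^-5 m·K/W
  R'_PTFE = ln(0.00636/0.00537)/(2πk) = 0.1692/(2π·0.266) = 0.1012 m·K/W
  R'_PVC = ln(0.00886/0.00636)/(2πk) = 0.3315/(2π·0.173) = 0.3050 m·K/W
ΣR = 5.834×10^-5 + 0.1012 + 0.3050 = 0.4063 m·K/W
Q' = ΔT/ΣR = (344.8 K − 303.8 K)/0.4063 = 100.9 W/m
From the inner boundary to the PTFE/PVC interface, ΣR_partial = 0.1013 m·K/W.
T_interface = T_in − Q'·ΣR_partial = 344.8 K − (100.9)(0.1013) = 334.6 K

T = 334.6 K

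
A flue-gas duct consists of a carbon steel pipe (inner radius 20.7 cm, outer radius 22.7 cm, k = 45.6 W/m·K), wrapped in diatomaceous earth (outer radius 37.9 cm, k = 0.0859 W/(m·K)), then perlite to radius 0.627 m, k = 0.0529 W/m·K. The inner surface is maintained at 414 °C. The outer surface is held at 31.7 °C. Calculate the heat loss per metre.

Treat each layer as a resistance in series:
  R'_carbon steel = ln(0.227/0.207)/(2πk) = 0.09223/(2π·45.6) = 3.219×10^-4 m·K/W
  R'_diatomaceous earth = ln(0.379/0.227)/(2πk) = 0.5126/(2π·0.0859) = 0.9497 m·K/W
  R'_perlite = ln(0.627/0.379)/(2πk) = 0.5034/(2π·0.0529) = 1.515 m·K/W
ΣR = 3.219×10^-4 + 0.9497 + 1.515 = 2.465 m·K/W
Q' = ΔT/ΣR = (414 °C − 31.7 °C)/2.465 = 155 W/m

Q' = 155 W/m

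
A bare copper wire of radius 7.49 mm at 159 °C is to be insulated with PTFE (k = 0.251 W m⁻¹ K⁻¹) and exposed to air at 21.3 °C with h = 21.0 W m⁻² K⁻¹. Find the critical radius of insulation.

r_cr = 1.20 cm

For a cylinder, r_cr = k_ins/h = 0.251/21.0 = 0.0120 m = 1.20 cm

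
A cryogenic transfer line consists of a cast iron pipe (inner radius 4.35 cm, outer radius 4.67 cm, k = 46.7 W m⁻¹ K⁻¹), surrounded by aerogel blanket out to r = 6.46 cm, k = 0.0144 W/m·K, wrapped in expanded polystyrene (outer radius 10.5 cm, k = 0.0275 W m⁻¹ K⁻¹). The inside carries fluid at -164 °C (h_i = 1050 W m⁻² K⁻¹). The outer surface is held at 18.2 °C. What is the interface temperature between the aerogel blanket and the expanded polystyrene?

Treat each layer as a resistance in series:
  R'_conv,in = 1/(2πr h) = 1/(2π·0.0435·1050) = 0.003485 m·K/W
  R'_cast iron = ln(0.0467/0.0435)/(2πk) = 0.07098/(2π·46.7) = 2.419×10^-4 m·K/W
  R'_aerogel blanket = ln(0.0646/0.0467)/(2πk) = 0.3245/(2π·0.0144) = 3.586 m·K/W
  R'_expanded polystyrene = ln(0.105/0.0646)/(2πk) = 0.4857/(2π·0.0275) = 2.811 m·K/W
ΣR = 0.003485 + 2.419×10^-4 + 3.586 + 2.811 = 6.401 m·K/W
Q' = ΔT/ΣR = (-164 °C − 18.2 °C)/6.401 = -28.46 W/m
From the inner boundary to the aerogel blanket/expanded polystyrene interface, ΣR_partial = 3.590 m·K/W.
T_interface = T_in − Q'·ΣR_partial = -164 °C − (-28.46)(3.590) = -61.8 °C

T = -61.8 °C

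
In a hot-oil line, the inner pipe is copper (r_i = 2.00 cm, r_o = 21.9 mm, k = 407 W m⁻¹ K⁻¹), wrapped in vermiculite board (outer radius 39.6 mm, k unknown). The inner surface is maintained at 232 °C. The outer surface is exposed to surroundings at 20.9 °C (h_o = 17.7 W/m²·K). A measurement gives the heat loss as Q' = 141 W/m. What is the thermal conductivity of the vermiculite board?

k = 0.0742 W/m·K

ΣR = ΔT/Q' = |232 − 20.9|/141 = 1.497 m·K/W
Known resistances:
  R'_copper = ln(0.0219/0.0200)/(2πk) = 0.09075/(2π·407) = 3.549×10^-5 m·K/W
  R'_conv,out = 1/(2πr h) = 1/(2π·0.0396·17.7) = 0.2271 m·K/W
R_vermiculite board = ΣR − ΣR_known = 1.497 − 0.2271 = 1.270 m·K/W
ln(r₂/r₁)/(2πk) = 1.270 ⇒ k = 0.5923/(2π·1.270) = 0.0742 W/m·K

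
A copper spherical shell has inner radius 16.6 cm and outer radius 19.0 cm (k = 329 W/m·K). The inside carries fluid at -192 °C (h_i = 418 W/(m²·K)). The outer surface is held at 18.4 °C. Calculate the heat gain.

Q = 29700 W

Resistance network (inner→outer):
  R_conv,in = 1/(4πr²h) = 1/(4π·0.166²·418) = 0.006909 K/W
  R_copper = (1/0.166 − 1/0.190)/(4πk) = 0.7609/(4π·329) = 1.841×10^-4 K/W
ΣR = 0.006909 + 1.841×10^-4 = 0.007093 K/W
Q = ΔT/ΣR = (-192 °C − 18.4 °C)/0.007093 = -29700 W
(Negative Q ⇒ heat flows inward; heat gain = 29700 W.)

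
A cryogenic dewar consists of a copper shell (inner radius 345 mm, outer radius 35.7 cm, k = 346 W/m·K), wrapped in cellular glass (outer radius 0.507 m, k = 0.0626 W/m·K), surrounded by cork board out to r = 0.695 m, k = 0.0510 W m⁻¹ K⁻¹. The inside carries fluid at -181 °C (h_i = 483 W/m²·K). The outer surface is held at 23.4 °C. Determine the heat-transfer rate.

Q = 108 W

Treat each layer as a resistance in series:
  R_conv,in = 1/(4πr²h) = 1/(4π·0.345²·483) = 0.001384 K/W
  R_copper = (1/0.345 − 1/0.357)/(4πk) = 0.09743/(4π·346) = 2.241×10^-5 K/W
  R_cellular glass = (1/0.357 − 1/0.507)/(4πk) = 0.8287/(4π·0.0626) = 1.053 K/W
  R_cork board = (1/0.507 − 1/0.695)/(4πk) = 0.5335/(4π·0.0510) = 0.8325 K/W
ΣR = 0.001384 + 2.241×10^-5 + 1.053 + 0.8325 = 1.887 K/W
Q = ΔT/ΣR = (-181 °C − 23.4 °C)/1.887 = -108 W
(Negative Q ⇒ heat flows inward; heat gain = 108 W.)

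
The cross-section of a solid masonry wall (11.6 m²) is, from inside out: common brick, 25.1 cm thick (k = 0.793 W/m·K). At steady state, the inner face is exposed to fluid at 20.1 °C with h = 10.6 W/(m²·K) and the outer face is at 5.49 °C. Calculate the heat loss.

Q = 412 W

Treat each layer as a resistance in series:
  R_conv,in = 1/(hA) = 1/(10.6·11.6) = 0.008133 K/W
  R_common brick = L/(kA) = 0.251/(0.793·11.6) = 0.02729 K/W
ΣR = 0.008133 + 0.02729 = 0.03542 K/W
Q = ΔT/ΣR = (20.1 °C − 5.49 °C)/0.03542 = 412 W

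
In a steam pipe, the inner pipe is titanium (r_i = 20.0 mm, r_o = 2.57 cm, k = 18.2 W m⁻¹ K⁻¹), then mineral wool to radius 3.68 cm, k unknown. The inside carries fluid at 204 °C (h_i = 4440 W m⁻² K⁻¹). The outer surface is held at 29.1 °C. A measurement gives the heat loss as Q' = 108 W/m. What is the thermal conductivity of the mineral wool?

ΣR = ΔT/Q' = |204 − 29.1|/108 = 1.619 m·K/W
Known resistances:
  R'_conv,in = 1/(2πr h) = 1/(2π·0.0200·4440) = 0.001792 m·K/W
  R'_titanium = ln(0.0257/0.0200)/(2πk) = 0.2508/(2π·18.2) = 0.002193 m·K/W
R_mineral wool = ΣR − ΣR_known = 1.619 − 0.003985 = 1.615 m·K/W
ln(r₂/r₁)/(2πk) = 1.615 ⇒ k = 0.3590/(2π·1.615) = 0.0354 W/m·K

k = 0.0354 W/m·K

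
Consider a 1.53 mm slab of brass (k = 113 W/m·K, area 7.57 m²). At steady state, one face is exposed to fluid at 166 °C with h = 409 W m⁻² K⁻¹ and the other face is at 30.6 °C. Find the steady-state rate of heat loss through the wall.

Q = 4.17×10^5 W

Series thermal resistances, inner to outer:
  R_conv,in = 1/(hA) = 1/(409·7.57) = 3.230×10^-4 K/W
  R_brass = L/(kA) = 0.00153/(113·7.57) = 1.789×10^-6 K/W
ΣR = 3.230×10^-4 + 1.789×10^-6 = 3.248×10^-4 K/W
Q = ΔT/ΣR = (166 °C − 30.6 °C)/3.248×10^-4 = 4.17×10^5 W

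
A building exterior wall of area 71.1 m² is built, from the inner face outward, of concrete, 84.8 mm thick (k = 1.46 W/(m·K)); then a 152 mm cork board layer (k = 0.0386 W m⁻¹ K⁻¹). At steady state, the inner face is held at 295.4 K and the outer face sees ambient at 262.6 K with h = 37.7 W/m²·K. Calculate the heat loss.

Series thermal resistances, inner to outer:
  R_concrete = L/(kA) = 0.0848/(1.46·71.1) = 8.169×10^-4 K/W
  R_cork board = L/(kA) = 0.152/(0.0386·71.1) = 0.05538 K/W
  R_conv,out = 1/(hA) = 1/(37.7·71.1) = 3.731×10^-4 K/W
ΣR = 8.169×10^-4 + 0.05538 + 3.731×10^-4 = 0.05657 K/W
Q = ΔT/ΣR = (295.4 K − 262.6 K)/0.05657 = 580 W

Q = 580 W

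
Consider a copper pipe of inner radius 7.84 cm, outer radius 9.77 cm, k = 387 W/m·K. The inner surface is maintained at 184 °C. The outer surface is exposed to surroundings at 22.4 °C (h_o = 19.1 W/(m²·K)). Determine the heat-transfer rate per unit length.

Q' = 1890 W/m

Resistance network (inner→outer):
  R'_copper = ln(0.0977/0.0784)/(2πk) = 0.2201/(2π·387) = 9.051×10^-5 m·K/W
  R'_conv,out = 1/(2πr h) = 1/(2π·0.0977·19.1) = 0.08529 m·K/W
ΣR = 9.051×10^-5 + 0.08529 = 0.08538 m·K/W
Q' = ΔT/ΣR = (184 °C − 22.4 °C)/0.08538 = 1890 W/m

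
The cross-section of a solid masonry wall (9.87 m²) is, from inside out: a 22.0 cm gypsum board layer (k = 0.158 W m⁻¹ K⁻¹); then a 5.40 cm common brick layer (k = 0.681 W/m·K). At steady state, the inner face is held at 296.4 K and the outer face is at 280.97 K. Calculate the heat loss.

Q = 103 W

Series thermal resistances, inner to outer:
  R_gypsum board = L/(kA) = 0.220/(0.158·9.87) = 0.1411 K/W
  R_common brick = L/(kA) = 0.0540/(0.681·9.87) = 0.008034 K/W
ΣR = 0.1411 + 0.008034 = 0.1491 K/W
Q = ΔT/ΣR = (296.4 K − 280.97 K)/0.1491 = 103 W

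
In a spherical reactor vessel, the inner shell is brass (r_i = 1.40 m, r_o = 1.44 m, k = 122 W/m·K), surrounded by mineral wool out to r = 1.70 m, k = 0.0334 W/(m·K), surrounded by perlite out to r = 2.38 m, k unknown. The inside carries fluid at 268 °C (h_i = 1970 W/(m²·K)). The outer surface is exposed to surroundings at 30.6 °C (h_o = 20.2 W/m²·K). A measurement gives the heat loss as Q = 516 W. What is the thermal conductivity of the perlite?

k = 0.0648 W/m·K

ΣR = ΔT/Q = |268 − 30.6|/516 = 0.4601 K/W
Known resistances:
  R_conv,in = 1/(4πr²h) = 1/(4π·1.40²·1970) = 2.061×10^-5 K/W
  R_brass = (1/1.40 − 1/1.44)/(4πk) = 0.01984/(4π·122) = 1.294×10^-5 K/W
  R_mineral wool = (1/1.44 − 1/1.70)/(4πk) = 0.1062/(4π·0.0334) = 0.2530 K/W
  R_conv,out = 1/(4πr²h) = 1/(4π·2.38²·20.2) = 6.955×10^-4 K/W
R_perlite = ΣR − ΣR_known = 0.4601 − 0.2537 = 0.2064 K/W
(1/r₁−1/r₂)/(4πk) = 0.2064 ⇒ k = 0.1681/(4π·0.2064) = 0.0648 W/m·K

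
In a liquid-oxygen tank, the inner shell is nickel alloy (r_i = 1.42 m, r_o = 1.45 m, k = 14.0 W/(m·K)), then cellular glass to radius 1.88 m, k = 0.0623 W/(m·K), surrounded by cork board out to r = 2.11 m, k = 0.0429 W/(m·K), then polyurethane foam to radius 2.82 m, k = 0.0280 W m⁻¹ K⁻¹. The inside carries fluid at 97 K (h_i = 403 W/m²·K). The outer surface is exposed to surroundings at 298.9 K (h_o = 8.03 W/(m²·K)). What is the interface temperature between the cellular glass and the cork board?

T = 160 K

Resistance network (inner→outer):
  R_conv,in = 1/(4πr²h) = 1/(4π·1.42²·403) = 9.793×10^-5 K/W
  R_nickel alloy = (1/1.42 − 1/1.45)/(4πk) = 0.01457/(4π·14.0) = 8.282×10^-5 K/W
  R_cellular glass = (1/1.45 − 1/1.88)/(4πk) = 0.1577/(4π·0.0623) = 0.2015 K/W
  R_cork board = (1/1.88 − 1/2.11)/(4πk) = 0.05798/(4π·0.0429) = 0.1076 K/W
  R_polyurethane foam = (1/2.11 − 1/2.82)/(4πk) = 0.1193/(4π·0.0280) = 0.3391 K/W
  R_conv,out = 1/(4πr²h) = 1/(4π·2.82²·8.03) = 0.001246 K/W
ΣR = 9.793×10^-5 + 8.282×10^-5 + 0.2015 + 0.1076 + 0.3391 + 0.001246 = 0.6496 K/W
Q = ΔT/ΣR = (97 K − 298.9 K)/0.6496 = -310.8 W
From the inner boundary to the cellular glass/cork board interface, ΣR_partial = 0.2017 K/W.
T_interface = T_in − Q·ΣR_partial = 97 K − (-310.8)(0.2017) = 160 K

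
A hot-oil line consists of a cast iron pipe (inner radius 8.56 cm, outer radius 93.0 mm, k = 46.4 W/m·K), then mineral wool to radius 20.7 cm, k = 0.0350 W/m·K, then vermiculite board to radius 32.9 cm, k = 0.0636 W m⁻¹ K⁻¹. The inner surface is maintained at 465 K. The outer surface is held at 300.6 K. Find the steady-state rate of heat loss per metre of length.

Series thermal resistances, inner to outer:
  R'_cast iron = ln(0.0930/0.0856)/(2πk) = 0.08291/(2π·46.4) = 2.844×10^-4 m·K/W
  R'_mineral wool = ln(0.207/0.0930)/(2πk) = 0.8001/(2π·0.0350) = 3.638 m·K/W
  R'_vermiculite board = ln(0.329/0.207)/(2πk) = 0.4633/(2π·0.0636) = 1.159 m·K/W
ΣR = 2.844×10^-4 + 3.638 + 1.159 = 4.797 m·K/W
Q' = ΔT/ΣR = (465 K − 300.6 K)/4.797 = 34.3 W/m

Q' = 34.3 W/m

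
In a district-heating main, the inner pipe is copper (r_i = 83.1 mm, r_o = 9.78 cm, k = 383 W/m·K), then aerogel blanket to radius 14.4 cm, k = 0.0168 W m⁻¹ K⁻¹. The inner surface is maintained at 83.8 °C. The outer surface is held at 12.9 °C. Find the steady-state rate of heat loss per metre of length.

Q' = 19.3 W/m

Treat each layer as a resistance in series:
  R'_copper = ln(0.0978/0.0831)/(2πk) = 0.1629/(2π·383) = 6.768×10^-5 m·K/W
  R'_aerogel blanket = ln(0.144/0.0978)/(2πk) = 0.3869/(2π·0.0168) = 3.665 m·K/W
ΣR = 6.768×10^-5 + 3.665 = 3.665 m·K/W
Q' = ΔT/ΣR = (83.8 °C − 12.9 °C)/3.665 = 19.3 W/m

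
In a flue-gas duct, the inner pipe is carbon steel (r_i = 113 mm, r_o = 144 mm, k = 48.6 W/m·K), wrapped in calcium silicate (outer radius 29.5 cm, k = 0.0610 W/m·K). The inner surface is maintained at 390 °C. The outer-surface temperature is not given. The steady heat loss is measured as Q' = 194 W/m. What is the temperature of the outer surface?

Sum the resistances:
  R'_carbon steel = ln(0.144/0.113)/(2πk) = 0.2424/(2π·48.6) = 7.939×10^-4 m·K/W
  R'_calcium silicate = ln(0.295/0.144)/(2πk) = 0.7172/(2π·0.0610) = 1.871 m·K/W
ΣR = 1.872 m·K/W
ΔT = Q'·ΣR = 194 × 1.872 = 363.2 K
Heat flows outward, so T_out = T_in − ΔT = 390 − 363.2 = 26.8 °C

T_out = 26.8 °C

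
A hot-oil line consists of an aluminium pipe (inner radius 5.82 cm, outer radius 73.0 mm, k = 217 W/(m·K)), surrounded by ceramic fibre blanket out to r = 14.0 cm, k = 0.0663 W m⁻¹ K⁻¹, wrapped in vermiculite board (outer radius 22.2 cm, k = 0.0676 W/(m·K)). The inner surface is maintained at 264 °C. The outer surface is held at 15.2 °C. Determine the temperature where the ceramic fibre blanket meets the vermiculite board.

Resistance network (inner→outer):
  R'_aluminium = ln(0.0730/0.0582)/(2πk) = 0.2266/(2π·217) = 1.662×10^-4 m·K/W
  R'_ceramic fibre blanket = ln(0.140/0.0730)/(2πk) = 0.6512/(2π·0.0663) = 1.563 m·K/W
  R'_vermiculite board = ln(0.222/0.140)/(2πk) = 0.4610/(2π·0.0676) = 1.085 m·K/W
ΣR = 1.662×10^-4 + 1.563 + 1.085 = 2.648 m·K/W
Q' = ΔT/ΣR = (264 °C − 15.2 °C)/2.648 = 93.96 W/m
From the inner boundary to the ceramic fibre blanket/vermiculite board interface, ΣR_partial = 1.563 m·K/W.
T_interface = T_in − Q'·ΣR_partial = 264 °C − (93.96)(1.563) = 117 °C

T = 117 °C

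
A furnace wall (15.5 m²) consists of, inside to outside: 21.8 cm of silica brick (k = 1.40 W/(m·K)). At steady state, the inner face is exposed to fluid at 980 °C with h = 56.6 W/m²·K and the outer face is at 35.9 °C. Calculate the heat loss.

Series thermal resistances, inner to outer:
  R_conv,in = 1/(hA) = 1/(56.6·15.5) = 0.001140 K/W
  R_silica brick = L/(kA) = 0.218/(1.40·15.5) = 0.01005 K/W
ΣR = 0.001140 + 0.01005 = 0.01119 K/W
Q = ΔT/ΣR = (980 °C − 35.9 °C)/0.01119 = 84400 W

Q = 84.4 kW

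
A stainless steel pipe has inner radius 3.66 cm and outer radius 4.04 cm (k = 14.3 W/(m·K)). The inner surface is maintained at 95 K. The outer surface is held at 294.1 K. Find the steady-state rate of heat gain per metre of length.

Q' = 181 kW/m

Q' = 2πk·ΔT/ln(r₂/r₁) = 2π × 14.3 × 199.1 / ln(0.0404/0.0366) = 1.81×10^5 W/m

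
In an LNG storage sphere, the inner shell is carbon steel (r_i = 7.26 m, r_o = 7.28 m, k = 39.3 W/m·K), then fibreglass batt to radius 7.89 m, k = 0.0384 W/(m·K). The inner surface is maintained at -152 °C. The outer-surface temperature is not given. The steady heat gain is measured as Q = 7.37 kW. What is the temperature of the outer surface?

T_out = 10.2 °C

Series resistances:
  R_carbon steel = (1/7.26 − 1/7.28)/(4πk) = 3.784×10^-4/(4π·39.3) = 7.662×10^-7 K/W
  R_fibreglass batt = (1/7.28 − 1/7.89)/(4πk) = 0.01062/(4π·0.0384) = 0.02201 K/W
ΣR = 0.02201 K/W
ΔT = Q·ΣR = 7370 × 0.02201 = 162.2 K
Heat flows inward, so T_out = T_in + ΔT = -152 + 162.2 = 10.2 °C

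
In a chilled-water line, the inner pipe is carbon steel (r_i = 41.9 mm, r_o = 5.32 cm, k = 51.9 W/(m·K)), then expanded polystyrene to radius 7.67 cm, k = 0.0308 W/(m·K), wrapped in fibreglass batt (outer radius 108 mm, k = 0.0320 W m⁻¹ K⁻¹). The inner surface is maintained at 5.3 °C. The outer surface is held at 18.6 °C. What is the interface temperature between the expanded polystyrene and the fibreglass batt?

T = 12.3 °C

Treat each layer as a resistance in series:
  R'_carbon steel = ln(0.0532/0.0419)/(2πk) = 0.2388/(2π·51.9) = 7.322×10^-4 m·K/W
  R'_expanded polystyrene = ln(0.0767/0.0532)/(2πk) = 0.3658/(2π·0.0308) = 1.890 m·K/W
  R'_fibreglass batt = ln(0.108/0.0767)/(2πk) = 0.3422/(2π·0.0320) = 1.702 m·K/W
ΣR = 7.322×10^-4 + 1.890 + 1.702 = 3.593 m·K/W
Q' = ΔT/ΣR = (5.3 °C − 18.6 °C)/3.593 = -3.702 W/m
From the inner boundary to the expanded polystyrene/fibreglass batt interface, ΣR_partial = 1.891 m·K/W.
T_interface = T_in − Q'·ΣR_partial = 5.3 °C − (-3.702)(1.891) = 12.3 °C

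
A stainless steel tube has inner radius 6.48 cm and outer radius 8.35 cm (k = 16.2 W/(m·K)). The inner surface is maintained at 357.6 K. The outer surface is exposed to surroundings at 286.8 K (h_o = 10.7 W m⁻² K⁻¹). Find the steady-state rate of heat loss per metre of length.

Q' = 392 W/m

Series thermal resistances, inner to outer:
  R'_stainless steel = ln(0.0835/0.0648)/(2πk) = 0.2535/(2π·16.2) = 0.002491 m·K/W
  R'_conv,out = 1/(2πr h) = 1/(2π·0.0835·10.7) = 0.1781 m·K/W
ΣR = 0.002491 + 0.1781 = 0.1806 m·K/W
Q' = ΔT/ΣR = (357.6 K − 286.8 K)/0.1806 = 392 W/m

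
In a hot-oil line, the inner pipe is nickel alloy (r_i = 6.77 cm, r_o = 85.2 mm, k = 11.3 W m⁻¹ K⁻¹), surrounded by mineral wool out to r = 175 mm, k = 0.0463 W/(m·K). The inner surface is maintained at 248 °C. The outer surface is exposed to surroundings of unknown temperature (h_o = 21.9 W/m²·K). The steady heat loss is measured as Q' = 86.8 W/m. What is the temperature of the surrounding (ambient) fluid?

Series resistances:
  R'_nickel alloy = ln(0.0852/0.0677)/(2πk) = 0.2299/(2π·11.3) = 0.003238 m·K/W
  R'_mineral wool = ln(0.175/0.0852)/(2πk) = 0.7198/(2π·0.0463) = 2.474 m·K/W
  R'_conv,out = 1/(2πr h) = 1/(2π·0.175·21.9) = 0.04153 m·K/W
ΣR = 2.519 m·K/W
ΔT = Q'·ΣR = 86.8 × 2.519 = 218.6 K
Heat flows outward, so T_out = T_in − ΔT = 248 − 218.6 = 29.4 °C

T_out = 29.4 °C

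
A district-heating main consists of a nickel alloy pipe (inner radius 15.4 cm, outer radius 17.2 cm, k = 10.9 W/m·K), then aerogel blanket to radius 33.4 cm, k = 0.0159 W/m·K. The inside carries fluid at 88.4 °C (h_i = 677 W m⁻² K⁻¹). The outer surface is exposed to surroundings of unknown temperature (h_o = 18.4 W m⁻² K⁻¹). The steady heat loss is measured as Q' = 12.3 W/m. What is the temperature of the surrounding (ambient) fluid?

Series resistances:
  R'_conv,in = 1/(2πr h) = 1/(2π·0.154·677) = 0.001527 m·K/W
  R'_nickel alloy = ln(0.172/0.154)/(2πk) = 0.1105/(2π·10.9) = 0.001614 m·K/W
  R'_aerogel blanket = ln(0.334/0.172)/(2πk) = 0.6636/(2π·0.0159) = 6.643 m·K/W
  R'_conv,out = 1/(2πr h) = 1/(2π·0.334·18.4) = 0.02590 m·K/W
ΣR = 6.672 m·K/W
ΔT = Q'·ΣR = 12.3 × 6.672 = 82.07 K
Heat flows outward, so T_out = T_in − ΔT = 88.4 − 82.07 = 6.33 °C

T_out = 6.33 °C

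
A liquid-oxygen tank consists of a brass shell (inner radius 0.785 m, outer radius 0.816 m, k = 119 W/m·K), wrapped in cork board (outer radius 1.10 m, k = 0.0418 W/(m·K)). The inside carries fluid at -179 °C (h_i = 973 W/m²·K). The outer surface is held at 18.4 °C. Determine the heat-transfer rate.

Q = 328 W

Resistance network (inner→outer):
  R_conv,in = 1/(4πr²h) = 1/(4π·0.785²·973) = 1.327×10^-4 K/W
  R_brass = (1/0.785 − 1/0.816)/(4πk) = 0.04840/(4π·119) = 3.236×10^-5 K/W
  R_cork board = (1/0.816 − 1/1.10)/(4πk) = 0.3164/(4π·0.0418) = 0.6024 K/W
ΣR = 1.327×10^-4 + 3.236×10^-5 + 0.6024 = 0.6026 K/W
Q = ΔT/ΣR = (-179 °C − 18.4 °C)/0.6026 = -328 W
(Negative Q ⇒ heat flows inward; heat gain = 328 W.)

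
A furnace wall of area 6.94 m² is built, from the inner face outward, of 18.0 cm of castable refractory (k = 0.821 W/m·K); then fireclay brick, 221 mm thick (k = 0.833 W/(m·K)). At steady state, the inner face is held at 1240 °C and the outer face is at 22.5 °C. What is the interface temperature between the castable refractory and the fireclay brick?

Series thermal resistances, inner to outer:
  R_castable refractory = L/(kA) = 0.180/(0.821·6.94) = 0.03159 K/W
  R_fireclay brick = L/(kA) = 0.221/(0.833·6.94) = 0.03823 K/W
ΣR = 0.03159 + 0.03823 = 0.06982 K/W
Q = ΔT/ΣR = (1240 °C − 22.5 °C)/0.06982 = 17440 W
From the inner boundary to the castable refractory/fireclay brick interface, ΣR_partial = 0.03159 K/W.
T_interface = T_in − Q·ΣR_partial = 1240 °C − (17440)(0.03159) = 689 °C

T = 689 °C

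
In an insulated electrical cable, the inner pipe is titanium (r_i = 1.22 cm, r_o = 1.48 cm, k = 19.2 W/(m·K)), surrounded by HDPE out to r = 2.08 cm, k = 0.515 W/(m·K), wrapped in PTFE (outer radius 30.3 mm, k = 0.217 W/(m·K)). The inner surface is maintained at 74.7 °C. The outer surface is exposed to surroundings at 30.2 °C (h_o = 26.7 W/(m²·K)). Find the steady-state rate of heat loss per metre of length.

Series thermal resistances, inner to outer:
  R'_titanium = ln(0.0148/0.0122)/(2πk) = 0.1932/(2π·19.2) = 0.001601 m·K/W
  R'_HDPE = ln(0.0208/0.0148)/(2πk) = 0.3403/(2π·0.515) = 0.1052 m·K/W
  R'_PTFE = ln(0.0303/0.0208)/(2πk) = 0.3762/(2π·0.217) = 0.2759 m·K/W
  R'_conv,out = 1/(2πr h) = 1/(2π·0.0303·26.7) = 0.1967 m·K/W
ΣR = 0.001601 + 0.1052 + 0.2759 + 0.1967 = 0.5794 m·K/W
Q' = ΔT/ΣR = (74.7 °C − 30.2 °C)/0.5794 = 76.8 W/m

Q' = 76.8 W/m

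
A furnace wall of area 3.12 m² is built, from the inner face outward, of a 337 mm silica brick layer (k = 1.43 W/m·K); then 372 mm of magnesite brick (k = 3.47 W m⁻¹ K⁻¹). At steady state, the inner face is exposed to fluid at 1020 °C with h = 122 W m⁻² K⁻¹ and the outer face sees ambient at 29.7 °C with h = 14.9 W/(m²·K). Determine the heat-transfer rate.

Treat each layer as a resistance in series:
  R_conv,in = 1/(hA) = 1/(122·3.12) = 0.002627 K/W
  R_silica brick = L/(kA) = 0.337/(1.43·3.12) = 0.07553 K/W
  R_magnesite brick = L/(kA) = 0.372/(3.47·3.12) = 0.03436 K/W
  R_conv,out = 1/(hA) = 1/(14.9·3.12) = 0.02151 K/W
ΣR = 0.002627 + 0.07553 + 0.03436 + 0.02151 = 0.1340 K/W
Q = ΔT/ΣR = (1020 °C − 29.7 °C)/0.1340 = 7390 W

Q = 7.39 kW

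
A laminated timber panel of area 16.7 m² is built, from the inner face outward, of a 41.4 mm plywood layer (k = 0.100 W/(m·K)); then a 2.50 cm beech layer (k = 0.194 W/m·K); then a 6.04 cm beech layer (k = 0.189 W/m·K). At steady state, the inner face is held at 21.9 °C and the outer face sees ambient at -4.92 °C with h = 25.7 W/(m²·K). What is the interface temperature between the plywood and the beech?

Resistance network (inner→outer):
  R_plywood = L/(kA) = 0.0414/(0.100·16.7) = 0.02479 K/W
  R_beech = L/(kA) = 0.0250/(0.194·16.7) = 0.007717 K/W
  R_beech = L/(kA) = 0.0604/(0.189·16.7) = 0.01914 K/W
  R_conv,out = 1/(hA) = 1/(25.7·16.7) = 0.002330 K/W
ΣR = 0.02479 + 0.007717 + 0.01914 + 0.002330 = 0.05398 K/W
Q = ΔT/ΣR = (21.9 °C − -4.92 °C)/0.05398 = 496.9 W
From the inner boundary to the plywood/beech interface, ΣR_partial = 0.02479 K/W.
T_interface = T_in − Q·ΣR_partial = 21.9 °C − (496.9)(0.02479) = 9.58 °C

T = 9.58 °C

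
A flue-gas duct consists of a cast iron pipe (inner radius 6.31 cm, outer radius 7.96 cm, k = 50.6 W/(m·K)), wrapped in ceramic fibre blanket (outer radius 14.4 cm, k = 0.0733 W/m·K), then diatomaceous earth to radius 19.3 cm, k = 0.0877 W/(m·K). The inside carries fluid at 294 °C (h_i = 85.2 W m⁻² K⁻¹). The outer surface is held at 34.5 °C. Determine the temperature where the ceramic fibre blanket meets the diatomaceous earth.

T = 109 °C

Resistance network (inner→outer):
  R'_conv,in = 1/(2πr h) = 1/(2π·0.0631·85.2) = 0.02960 m·K/W
  R'_cast iron = ln(0.0796/0.0631)/(2πk) = 0.2323/(2π·50.6) = 7.306×10^-4 m·K/W
  R'_ceramic fibre blanket = ln(0.144/0.0796)/(2πk) = 0.5928/(2π·0.0733) = 1.287 m·K/W
  R'_diatomaceous earth = ln(0.193/0.144)/(2πk) = 0.2929/(2π·0.0877) = 0.5315 m·K/W
ΣR = 0.02960 + 7.306×10^-4 + 1.287 + 0.5315 = 1.849 m·K/W
Q' = ΔT/ΣR = (294 °C − 34.5 °C)/1.849 = 140.3 W/m
From the inner boundary to the ceramic fibre blanket/diatomaceous earth interface, ΣR_partial = 1.317 m·K/W.
T_interface = T_in − Q'·ΣR_partial = 294 °C − (140.3)(1.317) = 109 °C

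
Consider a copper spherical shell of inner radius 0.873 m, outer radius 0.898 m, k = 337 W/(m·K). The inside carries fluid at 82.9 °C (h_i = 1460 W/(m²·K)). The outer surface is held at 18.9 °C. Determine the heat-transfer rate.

Q = 810 kW

Series thermal resistances, inner to outer:
  R_conv,in = 1/(4πr²h) = 1/(4π·0.873²·1460) = 7.152×10^-5 K/W
  R_copper = (1/0.873 − 1/0.898)/(4πk) = 0.03189/(4π·337) = 7.530×10^-6 K/W
ΣR = 7.152×10^-5 + 7.530×10^-6 = 7.905×10^-5 K/W
Q = ΔT/ΣR = (82.9 °C − 18.9 °C)/7.905×10^-5 = 8.10×10^5 W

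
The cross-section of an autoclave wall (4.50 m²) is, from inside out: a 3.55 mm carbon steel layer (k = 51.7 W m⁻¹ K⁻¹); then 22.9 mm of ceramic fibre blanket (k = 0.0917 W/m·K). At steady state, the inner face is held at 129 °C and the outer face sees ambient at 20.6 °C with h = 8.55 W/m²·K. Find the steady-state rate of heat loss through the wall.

Q = 1330 W

Series thermal resistances, inner to outer:
  R_carbon steel = L/(kA) = 0.00355/(51.7·4.50) = 1.526×10^-5 K/W
  R_ceramic fibre blanket = L/(kA) = 0.0229/(0.0917·4.50) = 0.05549 K/W
  R_conv,out = 1/(hA) = 1/(8.55·4.50) = 0.02599 K/W
ΣR = 1.526×10^-5 + 0.05549 + 0.02599 = 0.08150 K/W
Q = ΔT/ΣR = (129 °C − 20.6 °C)/0.08150 = 1330 W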